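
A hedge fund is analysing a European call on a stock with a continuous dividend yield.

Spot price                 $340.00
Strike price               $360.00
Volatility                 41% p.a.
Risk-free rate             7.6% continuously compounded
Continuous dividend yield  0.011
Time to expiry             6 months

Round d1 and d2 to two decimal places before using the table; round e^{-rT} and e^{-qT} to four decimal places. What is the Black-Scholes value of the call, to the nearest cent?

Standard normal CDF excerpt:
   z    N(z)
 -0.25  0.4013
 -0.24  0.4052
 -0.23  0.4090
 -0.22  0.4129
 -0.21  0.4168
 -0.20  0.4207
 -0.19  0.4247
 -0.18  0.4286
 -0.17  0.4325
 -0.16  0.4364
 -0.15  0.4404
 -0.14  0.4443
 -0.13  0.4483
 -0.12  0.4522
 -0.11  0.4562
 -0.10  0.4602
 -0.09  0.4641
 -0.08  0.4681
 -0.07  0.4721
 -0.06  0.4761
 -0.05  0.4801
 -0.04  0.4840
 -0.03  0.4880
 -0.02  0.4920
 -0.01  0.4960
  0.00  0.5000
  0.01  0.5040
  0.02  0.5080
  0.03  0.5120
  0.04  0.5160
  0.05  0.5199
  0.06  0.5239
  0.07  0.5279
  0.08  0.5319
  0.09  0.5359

$35.40

T = 0.5;  σ√T = 0.2899
d₁ = [ln(340/360) + (0.076 − 0.011 + 0.41²/2)·0.5] / 0.2899 = [-0.0572 + 0.0745] / 0.2899 = 0.0599 → 0.06
d₂ = d₁ − σ√T = 0.0599 − 0.2899 = -0.2300 → -0.23
exp(−qT) = exp(−0.011·0.5) = 0.9945;  exp(−rT) = exp(−0.076·0.5) = 0.9627
C = 340·0.9945·N(0.06) − 360·0.9627·N(-0.23) = 340·0.9945·0.5239 − 360·0.9627·0.4090 = 177.1463 − 141.7479 = 35.3984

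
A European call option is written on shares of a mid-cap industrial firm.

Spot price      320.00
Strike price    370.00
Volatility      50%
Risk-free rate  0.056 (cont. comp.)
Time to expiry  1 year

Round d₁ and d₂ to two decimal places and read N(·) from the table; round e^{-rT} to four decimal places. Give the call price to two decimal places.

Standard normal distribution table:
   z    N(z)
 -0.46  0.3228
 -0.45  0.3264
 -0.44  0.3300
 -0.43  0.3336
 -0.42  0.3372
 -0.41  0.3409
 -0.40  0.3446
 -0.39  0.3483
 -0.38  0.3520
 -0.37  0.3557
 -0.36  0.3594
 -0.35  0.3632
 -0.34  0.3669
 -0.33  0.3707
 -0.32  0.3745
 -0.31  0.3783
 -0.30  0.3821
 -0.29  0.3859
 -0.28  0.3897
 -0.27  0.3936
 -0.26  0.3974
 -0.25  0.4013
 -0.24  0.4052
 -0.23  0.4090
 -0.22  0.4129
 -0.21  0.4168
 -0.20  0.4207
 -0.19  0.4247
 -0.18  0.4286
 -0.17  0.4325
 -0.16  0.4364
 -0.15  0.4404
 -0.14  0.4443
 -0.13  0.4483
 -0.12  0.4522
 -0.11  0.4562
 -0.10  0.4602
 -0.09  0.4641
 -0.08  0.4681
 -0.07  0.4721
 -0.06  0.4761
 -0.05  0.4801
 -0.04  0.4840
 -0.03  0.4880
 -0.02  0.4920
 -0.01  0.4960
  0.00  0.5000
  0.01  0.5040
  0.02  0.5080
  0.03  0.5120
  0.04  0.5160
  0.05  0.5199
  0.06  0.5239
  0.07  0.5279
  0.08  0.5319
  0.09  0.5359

52.22

σ√T = 0.5 × 1.0000 = 0.5000
d₁ = [ln(320/370) + (0.056 + 0.5²/2)·1] / 0.5000 = [-0.1452 + 0.1810] / 0.5000 = 0.0716 ⇒ 0.07
d₂ = d₁ − σ√T = 0.0716 − 0.5000 = -0.4284 ⇒ -0.43
e^(−rT) = e^(−0.056·1) = 0.9455
N(d₁) = N(0.07) = 0.5279;  N(d₂) = N(-0.43) = 0.3336
C = 320·0.5279 − 370·0.9455·0.3336 = 168.9280 − 116.7050 = 52.2230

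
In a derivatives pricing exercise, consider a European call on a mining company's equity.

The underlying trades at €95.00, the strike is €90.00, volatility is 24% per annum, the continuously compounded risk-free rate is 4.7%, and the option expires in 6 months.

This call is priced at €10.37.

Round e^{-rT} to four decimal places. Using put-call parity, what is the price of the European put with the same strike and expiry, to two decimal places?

€3.28

exp(−rT) = exp(−0.047·0.5) = 0.9768
Put-call parity: C − P = S − K·e^(−rT) = 95 − 90·0.9768 = 95 − 87.9120 = 7.0880
P = C − (C − P) = 10.37 − (7.0880) = 3.2820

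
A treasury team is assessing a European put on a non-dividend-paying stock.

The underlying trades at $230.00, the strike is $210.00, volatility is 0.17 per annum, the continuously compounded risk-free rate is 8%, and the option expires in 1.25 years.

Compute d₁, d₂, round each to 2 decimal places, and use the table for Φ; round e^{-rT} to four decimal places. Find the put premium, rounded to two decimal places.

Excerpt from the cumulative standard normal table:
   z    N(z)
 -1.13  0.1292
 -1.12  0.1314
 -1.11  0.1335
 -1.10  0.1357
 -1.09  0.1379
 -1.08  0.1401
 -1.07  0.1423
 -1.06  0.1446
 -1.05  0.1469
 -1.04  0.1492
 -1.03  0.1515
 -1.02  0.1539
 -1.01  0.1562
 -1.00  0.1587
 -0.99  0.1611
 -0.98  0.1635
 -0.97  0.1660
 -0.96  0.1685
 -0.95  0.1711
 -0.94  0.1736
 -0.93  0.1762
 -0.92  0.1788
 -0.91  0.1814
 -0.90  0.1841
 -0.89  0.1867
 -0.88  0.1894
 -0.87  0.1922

$3.26

T = 1.25;  σ√T = 0.1901
d₁ = [ln(230/210) + (0.08 + 0.17²/2)·1.25] / 0.1901 = [0.0910 + 0.1181] / 0.1901 = 1.0998 ≈ 1.10
d₂ = d₁ − σ√T = 1.0998 − 0.1901 = 0.9097 ≈ 0.91
e^(−rT) = e^(−0.08·1.25) = 0.9048
N(−d₂) = N(-0.91) = 0.1814;  N(−d₁) = N(-1.10) = 0.1357
P = 210·0.9048·0.1814 − 230·0.1357 = 34.4675 − 31.2110 = 3.2565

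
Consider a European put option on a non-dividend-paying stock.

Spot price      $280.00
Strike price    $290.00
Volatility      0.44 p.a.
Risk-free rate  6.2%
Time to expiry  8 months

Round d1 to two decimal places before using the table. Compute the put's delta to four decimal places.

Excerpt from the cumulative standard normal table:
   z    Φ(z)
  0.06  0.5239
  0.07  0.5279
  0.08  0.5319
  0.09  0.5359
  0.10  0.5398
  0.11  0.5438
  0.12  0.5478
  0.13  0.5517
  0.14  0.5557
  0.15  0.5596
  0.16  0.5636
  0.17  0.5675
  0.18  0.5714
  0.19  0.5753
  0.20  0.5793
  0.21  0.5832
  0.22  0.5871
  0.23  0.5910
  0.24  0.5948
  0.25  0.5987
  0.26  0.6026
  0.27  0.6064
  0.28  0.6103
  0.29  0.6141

-0.4207

T = 0.6667;  σ√T = 0.3593
d₁ = [ln(280/290) + (0.062 + 0.44²/2)·0.6667] / 0.3593 = [-0.0351 + 0.1059] / 0.3593 = 0.1970 ≈ 0.20
N(d₁) = N(0.20) = 0.5793
Δ_put = N(d₁) − 1 = 0.5793 − 1 = -0.4207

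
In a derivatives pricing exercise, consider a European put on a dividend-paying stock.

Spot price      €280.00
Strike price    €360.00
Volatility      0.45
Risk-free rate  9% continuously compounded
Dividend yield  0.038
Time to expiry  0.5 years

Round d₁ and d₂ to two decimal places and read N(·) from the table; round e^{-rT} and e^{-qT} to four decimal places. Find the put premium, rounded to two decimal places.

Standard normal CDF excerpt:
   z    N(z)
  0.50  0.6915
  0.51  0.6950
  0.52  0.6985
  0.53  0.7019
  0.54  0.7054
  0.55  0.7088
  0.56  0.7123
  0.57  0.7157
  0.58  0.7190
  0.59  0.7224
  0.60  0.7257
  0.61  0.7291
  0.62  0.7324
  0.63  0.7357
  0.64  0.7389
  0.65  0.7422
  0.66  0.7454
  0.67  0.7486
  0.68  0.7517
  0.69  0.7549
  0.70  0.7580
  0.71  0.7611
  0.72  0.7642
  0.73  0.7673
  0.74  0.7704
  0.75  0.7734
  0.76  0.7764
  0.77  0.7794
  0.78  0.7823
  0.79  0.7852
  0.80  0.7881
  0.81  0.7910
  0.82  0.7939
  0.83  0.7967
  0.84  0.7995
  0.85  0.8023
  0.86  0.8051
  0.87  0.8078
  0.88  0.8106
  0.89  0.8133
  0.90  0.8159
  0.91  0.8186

σ√T = 0.45 × 0.7071 = 0.3182
d₁ = [ln(280/360) + (0.09 − 0.038 + ½·0.45²)·0.5] / (σ√T) = (-0.2513 + 0.0766) / 0.3182 = -0.5490 → -0.55
d₂ = -0.5490 − 0.3182 = -0.8672 → -0.87
exp(−qT) = exp(−0.038·0.5) = 0.9812;  exp(−rT) = exp(−0.09·0.5) = 0.9560
P = 360·0.9560·N(0.87) − 280·0.9812·N(0.55) = 360·0.9560·0.8078 − 280·0.9812·0.7088 = 278.0124 − 194.7329 = 83.2796

€83.28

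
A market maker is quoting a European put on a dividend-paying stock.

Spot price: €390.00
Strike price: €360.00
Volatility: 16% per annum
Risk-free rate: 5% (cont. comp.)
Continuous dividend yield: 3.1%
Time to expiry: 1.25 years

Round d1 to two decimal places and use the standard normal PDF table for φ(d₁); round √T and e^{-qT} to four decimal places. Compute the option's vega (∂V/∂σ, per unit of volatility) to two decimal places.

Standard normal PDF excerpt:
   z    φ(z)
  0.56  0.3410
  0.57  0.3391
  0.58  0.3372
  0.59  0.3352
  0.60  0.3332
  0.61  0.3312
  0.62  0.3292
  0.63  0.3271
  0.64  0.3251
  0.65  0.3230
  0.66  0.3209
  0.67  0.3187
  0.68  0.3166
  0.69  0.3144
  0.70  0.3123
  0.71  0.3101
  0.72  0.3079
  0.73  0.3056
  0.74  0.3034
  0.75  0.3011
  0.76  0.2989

133.68

σ√T = 0.16 × 1.1180 = 0.1789
d₁ = [ln(390/360) + (0.05 − 0.031 + 0.16²/2)·1.25] / 0.1789 = [0.0800 + 0.0398] / 0.1789 = 0.6697 ⇒ 0.67
√T = √1.25 = 1.1180
φ(d₁) = φ(0.67) = 0.3187
e^(−qT) = e^(−0.031·1.25) = 0.9620
vega = S·e^(−qT)·φ(d₁)·√T = 390·0.9620·0.3187·1.1180 = 133.6791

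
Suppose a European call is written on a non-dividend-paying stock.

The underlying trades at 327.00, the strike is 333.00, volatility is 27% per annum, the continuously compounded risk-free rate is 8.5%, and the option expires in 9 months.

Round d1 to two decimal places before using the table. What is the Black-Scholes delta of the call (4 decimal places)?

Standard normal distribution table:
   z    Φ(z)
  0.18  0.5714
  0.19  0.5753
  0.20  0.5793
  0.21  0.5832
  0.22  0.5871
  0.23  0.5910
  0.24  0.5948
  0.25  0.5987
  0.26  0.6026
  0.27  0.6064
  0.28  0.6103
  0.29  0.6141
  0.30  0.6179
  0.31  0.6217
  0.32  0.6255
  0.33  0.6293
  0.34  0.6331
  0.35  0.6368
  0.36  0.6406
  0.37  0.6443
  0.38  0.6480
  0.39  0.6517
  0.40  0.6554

σ√T = 0.27·√0.75 = 0.2338
d₁ = [ln(327/333) + (0.085 + 0.27²/2)·0.75] / 0.2338 = [-0.0182 + 0.0911] / 0.2338 = 0.3118 → 0.31
N(d₁) = N(0.31) = 0.6217
Δ_call = N(d₁) = 0.6217

0.6217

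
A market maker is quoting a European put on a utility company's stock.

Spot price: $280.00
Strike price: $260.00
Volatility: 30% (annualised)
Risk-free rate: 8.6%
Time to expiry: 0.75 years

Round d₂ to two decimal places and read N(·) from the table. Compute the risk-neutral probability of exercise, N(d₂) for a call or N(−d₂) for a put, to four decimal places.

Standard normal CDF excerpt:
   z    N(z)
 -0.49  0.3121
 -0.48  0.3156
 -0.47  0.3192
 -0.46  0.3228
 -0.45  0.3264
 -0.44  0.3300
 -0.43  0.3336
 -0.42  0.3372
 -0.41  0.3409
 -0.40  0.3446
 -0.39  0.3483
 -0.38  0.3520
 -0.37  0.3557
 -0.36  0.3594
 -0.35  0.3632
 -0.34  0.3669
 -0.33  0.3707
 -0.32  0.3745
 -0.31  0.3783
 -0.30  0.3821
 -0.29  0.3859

σ√T = 0.3 × 0.8660 = 0.2598
d₁ = [ln(280/260) + (0.086 + 0.3²/2)·0.75] / 0.2598 = [0.0741 + 0.0983] / 0.2598 = 0.6634 → 0.66
d₂ = d₁ − σ√T = 0.6634 − 0.2598 = 0.4036 → 0.40
Risk-neutral Pr[S_T < K] = N(−d₂) = N(-0.40) = 0.3446

0.3446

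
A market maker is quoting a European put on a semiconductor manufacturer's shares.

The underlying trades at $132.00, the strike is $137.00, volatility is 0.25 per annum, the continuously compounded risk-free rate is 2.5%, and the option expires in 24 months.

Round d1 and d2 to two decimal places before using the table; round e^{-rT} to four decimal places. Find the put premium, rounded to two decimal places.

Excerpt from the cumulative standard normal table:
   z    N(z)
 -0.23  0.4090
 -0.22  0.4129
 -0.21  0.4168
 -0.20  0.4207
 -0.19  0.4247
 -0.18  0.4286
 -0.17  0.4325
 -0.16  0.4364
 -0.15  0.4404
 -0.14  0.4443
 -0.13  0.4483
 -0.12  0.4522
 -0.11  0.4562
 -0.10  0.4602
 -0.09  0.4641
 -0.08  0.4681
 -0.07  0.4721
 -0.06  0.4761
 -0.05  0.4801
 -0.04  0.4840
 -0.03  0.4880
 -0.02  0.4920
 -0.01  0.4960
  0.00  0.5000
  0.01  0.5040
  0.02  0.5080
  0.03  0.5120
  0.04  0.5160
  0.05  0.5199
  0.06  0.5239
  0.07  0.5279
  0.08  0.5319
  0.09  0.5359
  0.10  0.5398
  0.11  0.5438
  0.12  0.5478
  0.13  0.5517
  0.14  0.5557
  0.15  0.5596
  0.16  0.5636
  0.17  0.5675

σ√T = 0.25·√2 = 0.3536
d₁ = [ln(132/137) + (0.025 + 0.25²/2)·2] / 0.3536 = [-0.0372 + 0.1125] / 0.3536 = 0.2130 which rounds to 0.21
d₂ = d₁ − σ√T = 0.2130 − 0.3536 = -0.1405 which rounds to -0.14
exp(−rT) = exp(−0.025·2) = 0.9512
P = 137·0.9512·N(0.14) − 132·N(-0.21) = 137·0.9512·0.5557 − 132·0.4168 = 72.4157 − 55.0176 = 17.3981

$17.40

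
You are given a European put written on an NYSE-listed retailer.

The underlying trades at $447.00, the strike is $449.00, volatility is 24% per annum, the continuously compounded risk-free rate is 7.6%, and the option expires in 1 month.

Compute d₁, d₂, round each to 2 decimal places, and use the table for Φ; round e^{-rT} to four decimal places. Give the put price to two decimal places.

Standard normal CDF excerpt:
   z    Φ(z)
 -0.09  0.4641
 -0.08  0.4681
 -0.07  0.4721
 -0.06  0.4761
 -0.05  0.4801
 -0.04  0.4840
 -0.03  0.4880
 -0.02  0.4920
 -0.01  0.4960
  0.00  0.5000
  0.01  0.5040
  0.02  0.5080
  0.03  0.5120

$12.05

σ√T = 0.24 × 0.2887 = 0.0693
d₁ = [ln(447/449) + (0.076 + 0.24²/2)·0.08333] / 0.0693 = [-0.0045 + 0.0087] / 0.0693 = 0.0616 which rounds to 0.06
d₂ = d₁ − σ√T = 0.0616 − 0.0693 = -0.0077 which rounds to -0.01
exp(−rT) = exp(−0.076·0.08333) = 0.9937
N(−d₂) = N(0.01) = 0.5040;  N(−d₁) = N(-0.06) = 0.4761
P = 449·0.9937·0.5040 − 447·0.4761 = 224.8703 − 212.8167 = 12.0536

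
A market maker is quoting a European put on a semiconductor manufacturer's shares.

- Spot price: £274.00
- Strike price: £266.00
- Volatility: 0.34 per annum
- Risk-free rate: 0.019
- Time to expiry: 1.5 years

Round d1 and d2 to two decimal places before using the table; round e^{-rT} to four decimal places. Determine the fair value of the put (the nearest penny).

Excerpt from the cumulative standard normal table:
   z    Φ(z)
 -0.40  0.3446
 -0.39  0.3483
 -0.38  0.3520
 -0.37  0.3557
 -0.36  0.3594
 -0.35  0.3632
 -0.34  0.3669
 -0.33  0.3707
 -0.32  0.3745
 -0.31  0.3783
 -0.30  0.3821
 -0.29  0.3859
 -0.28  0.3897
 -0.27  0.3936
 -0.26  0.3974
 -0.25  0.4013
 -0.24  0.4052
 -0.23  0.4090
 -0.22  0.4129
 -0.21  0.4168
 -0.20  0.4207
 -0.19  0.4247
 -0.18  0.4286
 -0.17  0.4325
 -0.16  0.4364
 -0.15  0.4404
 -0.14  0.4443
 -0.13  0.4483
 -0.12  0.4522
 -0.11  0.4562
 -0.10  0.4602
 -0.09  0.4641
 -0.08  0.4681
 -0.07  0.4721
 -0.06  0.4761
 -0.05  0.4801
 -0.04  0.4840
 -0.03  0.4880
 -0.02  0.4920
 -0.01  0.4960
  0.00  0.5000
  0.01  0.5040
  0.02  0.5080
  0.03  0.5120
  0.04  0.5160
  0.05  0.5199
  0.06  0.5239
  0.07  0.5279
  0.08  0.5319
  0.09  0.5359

£36.96

σ√T = 0.34·√1.5 = 0.4164
d₁ = [ln(274/266) + (0.019 + 0.34²/2)·1.5] / 0.4164 = [0.0296 + 0.1152] / 0.4164 = 0.3478 which rounds to 0.35
d₂ = d₁ − σ√T = 0.3478 − 0.4164 = -0.0686 which rounds to -0.07
e^(−rT) = e^(−0.019·1.5) = 0.9719
N(−d₂) = N(0.07) = 0.5279;  N(−d₁) = N(-0.35) = 0.3632
P = 266·0.9719·0.5279 − 274·0.3632 = 136.4756 − 99.5168 = 36.9588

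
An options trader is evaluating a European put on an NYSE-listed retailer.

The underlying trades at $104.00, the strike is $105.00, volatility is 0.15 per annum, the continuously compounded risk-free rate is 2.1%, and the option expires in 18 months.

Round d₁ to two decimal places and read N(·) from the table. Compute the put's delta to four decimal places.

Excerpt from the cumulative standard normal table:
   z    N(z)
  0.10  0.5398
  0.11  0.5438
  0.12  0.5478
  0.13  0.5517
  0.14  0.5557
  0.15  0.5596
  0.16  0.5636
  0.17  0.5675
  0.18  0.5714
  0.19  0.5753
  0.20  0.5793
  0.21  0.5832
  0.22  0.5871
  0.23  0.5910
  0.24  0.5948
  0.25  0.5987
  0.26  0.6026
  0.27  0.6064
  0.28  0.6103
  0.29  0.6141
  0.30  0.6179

T = 1.5;  σ√T = 0.1837
ln(S/K) + (r + σ²/2)T = ln(104/105) + (0.021 + 0.15²/2)·1.5 = -0.0096 + 0.0484 = 0.0388
d₁ = 0.0388 / 0.1837 = 0.2112 → 0.21
N(d₁) = N(0.21) = 0.5832
Δ_put = N(d₁) − 1 = 0.5832 − 1 = -0.4168

-0.4168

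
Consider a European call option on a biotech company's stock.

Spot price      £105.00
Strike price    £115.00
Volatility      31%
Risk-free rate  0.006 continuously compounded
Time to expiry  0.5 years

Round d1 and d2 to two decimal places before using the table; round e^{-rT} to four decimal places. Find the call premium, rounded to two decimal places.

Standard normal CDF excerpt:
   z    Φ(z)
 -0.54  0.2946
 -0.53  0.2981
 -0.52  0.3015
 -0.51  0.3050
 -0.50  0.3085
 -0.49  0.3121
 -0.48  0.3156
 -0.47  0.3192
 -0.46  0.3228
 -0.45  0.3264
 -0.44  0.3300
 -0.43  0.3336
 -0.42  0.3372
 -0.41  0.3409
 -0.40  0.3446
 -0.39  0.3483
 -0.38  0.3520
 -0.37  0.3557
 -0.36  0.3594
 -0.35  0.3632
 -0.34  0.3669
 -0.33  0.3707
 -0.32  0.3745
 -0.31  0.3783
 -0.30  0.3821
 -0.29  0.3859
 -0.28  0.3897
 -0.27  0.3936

T = 0.5;  σ√T = 0.2192
d₁ = [ln(105/115) + (0.006 + ½·0.31²)·0.5] / (σ√T) = (-0.0910 + 0.0270) / 0.2192 = -0.2917 which rounds to -0.29
d₂ = -0.2917 − 0.2192 = -0.5109 which rounds to -0.51
e^(−rT) = e^(−0.006·0.5) = 0.9970
N(d₁) = N(-0.29) = 0.3859;  N(d₂) = N(-0.51) = 0.3050
C = 105·0.3859 − 115·0.9970·0.3050 = 40.5195 − 34.9698 = 5.5497

£5.55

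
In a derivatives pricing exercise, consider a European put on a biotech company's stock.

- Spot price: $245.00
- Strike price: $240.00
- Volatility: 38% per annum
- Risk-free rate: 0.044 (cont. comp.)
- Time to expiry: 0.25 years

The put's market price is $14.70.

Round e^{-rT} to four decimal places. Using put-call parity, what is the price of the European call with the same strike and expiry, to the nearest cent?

e^(−rT) = e^(−0.044·0.25) = 0.9891
Put-call parity: C − P = S − K·e^(−rT) = 245 − 240·0.9891 = 245 − 237.3840 = 7.6160
C = P + (C − P) = 14.70 + (7.6160) = 22.3160

$22.32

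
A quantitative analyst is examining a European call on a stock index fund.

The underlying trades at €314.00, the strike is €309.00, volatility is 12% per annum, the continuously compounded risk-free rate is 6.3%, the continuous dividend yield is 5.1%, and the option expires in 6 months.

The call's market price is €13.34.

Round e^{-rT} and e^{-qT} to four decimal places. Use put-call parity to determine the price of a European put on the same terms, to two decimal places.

exp(−qT) = exp(−0.051·0.5) = 0.9748;  exp(−rT) = exp(−0.063·0.5) = 0.9690
Put-call parity: C − P = S·e^(−qT) − K·e^(−rT) = 314·0.9748 − 309·0.9690 = 306.0872 − 299.4210 = 6.6662
P = C − (C − P) = 13.34 − (6.6662) = 6.6738

€6.67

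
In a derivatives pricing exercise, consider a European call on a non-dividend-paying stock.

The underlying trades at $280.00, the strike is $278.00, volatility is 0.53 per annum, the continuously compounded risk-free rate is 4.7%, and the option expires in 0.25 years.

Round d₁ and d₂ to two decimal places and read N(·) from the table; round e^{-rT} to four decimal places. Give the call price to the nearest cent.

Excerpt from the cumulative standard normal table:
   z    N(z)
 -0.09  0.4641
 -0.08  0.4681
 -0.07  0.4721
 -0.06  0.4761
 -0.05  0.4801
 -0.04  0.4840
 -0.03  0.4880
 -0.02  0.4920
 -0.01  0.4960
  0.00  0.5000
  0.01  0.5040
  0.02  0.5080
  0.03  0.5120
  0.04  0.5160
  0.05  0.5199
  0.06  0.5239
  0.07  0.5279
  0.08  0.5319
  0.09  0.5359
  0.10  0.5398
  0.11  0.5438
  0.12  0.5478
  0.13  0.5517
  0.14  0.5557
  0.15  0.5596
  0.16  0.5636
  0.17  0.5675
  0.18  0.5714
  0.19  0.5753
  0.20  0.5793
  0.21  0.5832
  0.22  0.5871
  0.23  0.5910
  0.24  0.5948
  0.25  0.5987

σ√T = 0.53·√0.25 = 0.2650
d₁ = [ln(280/278) + (0.047 + 0.53²/2)·0.25] / 0.2650 = [0.0072 + 0.0469] / 0.2650 = 0.2039 → 0.20
d₂ = d₁ − σ√T = 0.2039 − 0.2650 = -0.0611 → -0.06
exp(−rT) = exp(−0.047·0.25) = 0.9883
N(d₁) = N(0.20) = 0.5793;  N(d₂) = N(-0.06) = 0.4761
C = 280·0.5793 − 278·0.9883·0.4761 = 162.2040 − 130.8072 = 31.3968

$31.40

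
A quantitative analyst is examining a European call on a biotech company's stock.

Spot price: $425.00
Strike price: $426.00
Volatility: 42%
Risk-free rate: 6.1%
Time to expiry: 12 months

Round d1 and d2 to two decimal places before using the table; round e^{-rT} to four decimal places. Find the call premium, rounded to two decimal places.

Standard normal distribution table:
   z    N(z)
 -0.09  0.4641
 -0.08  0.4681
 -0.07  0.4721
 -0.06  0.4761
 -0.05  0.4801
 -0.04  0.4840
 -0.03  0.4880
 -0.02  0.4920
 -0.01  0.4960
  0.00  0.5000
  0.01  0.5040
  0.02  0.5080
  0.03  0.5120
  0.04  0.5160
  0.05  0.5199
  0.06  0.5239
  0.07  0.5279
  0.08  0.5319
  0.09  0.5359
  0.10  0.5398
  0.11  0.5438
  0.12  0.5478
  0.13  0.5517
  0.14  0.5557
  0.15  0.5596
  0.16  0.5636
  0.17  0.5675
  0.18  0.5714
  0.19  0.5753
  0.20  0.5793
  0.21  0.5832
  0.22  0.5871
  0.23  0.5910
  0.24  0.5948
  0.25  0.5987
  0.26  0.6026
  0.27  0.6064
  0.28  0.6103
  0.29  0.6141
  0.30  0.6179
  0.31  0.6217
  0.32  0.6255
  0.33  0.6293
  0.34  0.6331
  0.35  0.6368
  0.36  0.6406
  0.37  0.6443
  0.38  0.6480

σ√T = 0.42 × 1.0000 = 0.4200
d₁ = [ln(425/426) + (0.061 + 0.42²/2)·1] / 0.4200 = [-0.0024 + 0.1492] / 0.4200 = 0.3496 ≈ 0.35
d₂ = d₁ − σ√T = 0.3496 − 0.4200 = -0.0704 ≈ -0.07
exp(−rT) = exp(−0.061·1) = 0.9408
N(d₁) = N(0.35) = 0.6368;  N(d₂) = N(-0.07) = 0.4721
C = 425·0.6368 − 426·0.9408·0.4721 = 270.6400 − 189.2086 = 81.4314

$81.43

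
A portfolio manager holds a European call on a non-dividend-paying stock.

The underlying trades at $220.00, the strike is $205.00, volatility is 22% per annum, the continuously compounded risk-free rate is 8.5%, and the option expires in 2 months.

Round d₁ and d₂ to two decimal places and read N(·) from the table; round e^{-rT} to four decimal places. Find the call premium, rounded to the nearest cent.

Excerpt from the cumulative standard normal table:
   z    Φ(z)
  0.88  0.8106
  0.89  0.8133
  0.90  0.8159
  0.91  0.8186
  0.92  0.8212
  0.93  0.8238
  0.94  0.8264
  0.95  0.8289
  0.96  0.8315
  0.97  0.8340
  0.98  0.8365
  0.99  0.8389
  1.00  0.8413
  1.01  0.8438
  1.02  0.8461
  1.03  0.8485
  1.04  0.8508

σ√T = 0.22 × 0.4082 = 0.0898
d₁ = [ln(220/205) + (0.085 + 0.22²/2)·0.1667] / 0.0898 = [0.0706 + 0.0182] / 0.0898 = 0.9889 which rounds to 0.99
d₂ = d₁ − σ√T = 0.9889 − 0.0898 = 0.8991 which rounds to 0.90
exp(−rT) = exp(−0.085·0.1667) = 0.9859
N(d₁) = N(0.99) = 0.8389;  N(d₂) = N(0.90) = 0.8159
C = 220·0.8389 − 205·0.9859·0.8159 = 184.5580 − 164.9011 = 19.6569

$19.66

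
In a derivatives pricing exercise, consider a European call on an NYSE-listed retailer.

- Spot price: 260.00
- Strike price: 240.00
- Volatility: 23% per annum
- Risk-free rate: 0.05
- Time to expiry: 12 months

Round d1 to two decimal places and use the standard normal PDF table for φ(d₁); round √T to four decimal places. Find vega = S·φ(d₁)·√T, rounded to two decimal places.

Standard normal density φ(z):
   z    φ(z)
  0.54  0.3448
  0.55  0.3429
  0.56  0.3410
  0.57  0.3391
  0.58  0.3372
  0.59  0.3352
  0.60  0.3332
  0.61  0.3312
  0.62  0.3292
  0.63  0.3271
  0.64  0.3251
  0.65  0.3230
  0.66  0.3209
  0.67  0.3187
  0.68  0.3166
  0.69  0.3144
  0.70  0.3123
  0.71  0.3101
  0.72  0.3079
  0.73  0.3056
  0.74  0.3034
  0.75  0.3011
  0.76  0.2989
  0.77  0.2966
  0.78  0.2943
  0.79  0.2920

82.32

σ√T = 0.23 × 1.0000 = 0.2300
d₁ = [ln(260/240) + (0.05 + ½·0.23²)·1] / (σ√T) = (0.0800 + 0.0765) / 0.2300 = 0.6804 which rounds to 0.68
√T = √1 = 1.0000
φ(d₁) = φ(0.68) = 0.3166
vega = S·φ(d₁)·√T = 260·0.3166·1.0000 = 82.3160
(The put has the same vega.)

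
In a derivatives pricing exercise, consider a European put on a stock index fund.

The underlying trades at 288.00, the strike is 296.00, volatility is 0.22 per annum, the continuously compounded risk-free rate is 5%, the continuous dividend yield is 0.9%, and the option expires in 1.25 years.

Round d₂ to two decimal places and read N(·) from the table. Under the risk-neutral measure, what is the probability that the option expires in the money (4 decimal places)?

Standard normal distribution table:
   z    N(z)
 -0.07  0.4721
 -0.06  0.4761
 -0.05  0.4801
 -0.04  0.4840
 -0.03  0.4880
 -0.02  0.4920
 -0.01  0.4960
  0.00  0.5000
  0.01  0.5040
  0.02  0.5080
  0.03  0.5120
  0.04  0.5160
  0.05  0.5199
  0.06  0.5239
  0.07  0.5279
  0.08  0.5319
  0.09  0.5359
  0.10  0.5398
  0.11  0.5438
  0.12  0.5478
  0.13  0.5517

0.5120

σ√T = 0.22 × 1.1180 = 0.2460
d₁ = [ln(288/296) + (0.05 − 0.009 + ½·0.22²)·1.25] / (σ√T) = (-0.0274 + 0.0815) / 0.2460 = 0.2200 ⇒ 0.22
d₂ = 0.2200 − 0.2460 = -0.0260 ⇒ -0.03
Risk-neutral Pr[S_T < K] = N(−d₂) = N(0.03) = 0.5120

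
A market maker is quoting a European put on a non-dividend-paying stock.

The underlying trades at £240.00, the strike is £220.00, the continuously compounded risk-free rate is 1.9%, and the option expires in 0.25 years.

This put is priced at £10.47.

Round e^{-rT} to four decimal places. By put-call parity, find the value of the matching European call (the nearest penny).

exp(−rT) = exp(−0.019·0.25) = 0.9953
Put-call parity: C − P = S − K·e^(−rT) = 240 − 220·0.9953 = 240 − 218.9660 = 21.0340
C = P + (C − P) = 10.47 + (21.0340) = 31.5040

£31.50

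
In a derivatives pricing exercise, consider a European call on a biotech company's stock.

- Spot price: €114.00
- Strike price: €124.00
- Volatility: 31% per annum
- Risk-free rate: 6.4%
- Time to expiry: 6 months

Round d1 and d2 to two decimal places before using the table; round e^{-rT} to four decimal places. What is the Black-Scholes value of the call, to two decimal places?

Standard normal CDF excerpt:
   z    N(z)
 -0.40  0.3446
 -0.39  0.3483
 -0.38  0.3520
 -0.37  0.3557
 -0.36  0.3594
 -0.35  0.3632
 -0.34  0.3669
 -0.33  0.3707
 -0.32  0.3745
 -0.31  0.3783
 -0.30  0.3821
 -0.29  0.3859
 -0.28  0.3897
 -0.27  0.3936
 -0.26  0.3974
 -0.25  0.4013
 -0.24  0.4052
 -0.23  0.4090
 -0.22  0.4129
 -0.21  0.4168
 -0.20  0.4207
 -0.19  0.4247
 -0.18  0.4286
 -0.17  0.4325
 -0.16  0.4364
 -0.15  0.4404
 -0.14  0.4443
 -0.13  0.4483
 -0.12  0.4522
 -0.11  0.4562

€7.49

T = 0.5;  σ√T = 0.2192
d₁ = [ln(114/124) + (0.064 + ½·0.31²)·0.5] / (σ√T) = (-0.0841 + 0.0560) / 0.2192 = -0.1280 which rounds to -0.13
d₂ = -0.1280 − 0.2192 = -0.3472 which rounds to -0.35
exp(−rT) = exp(−0.064·0.5) = 0.9685
C = 114·N(-0.13) − 124·0.9685·N(-0.35) = 114·0.4483 − 124·0.9685·0.3632 = 51.1062 − 43.6181 = 7.4881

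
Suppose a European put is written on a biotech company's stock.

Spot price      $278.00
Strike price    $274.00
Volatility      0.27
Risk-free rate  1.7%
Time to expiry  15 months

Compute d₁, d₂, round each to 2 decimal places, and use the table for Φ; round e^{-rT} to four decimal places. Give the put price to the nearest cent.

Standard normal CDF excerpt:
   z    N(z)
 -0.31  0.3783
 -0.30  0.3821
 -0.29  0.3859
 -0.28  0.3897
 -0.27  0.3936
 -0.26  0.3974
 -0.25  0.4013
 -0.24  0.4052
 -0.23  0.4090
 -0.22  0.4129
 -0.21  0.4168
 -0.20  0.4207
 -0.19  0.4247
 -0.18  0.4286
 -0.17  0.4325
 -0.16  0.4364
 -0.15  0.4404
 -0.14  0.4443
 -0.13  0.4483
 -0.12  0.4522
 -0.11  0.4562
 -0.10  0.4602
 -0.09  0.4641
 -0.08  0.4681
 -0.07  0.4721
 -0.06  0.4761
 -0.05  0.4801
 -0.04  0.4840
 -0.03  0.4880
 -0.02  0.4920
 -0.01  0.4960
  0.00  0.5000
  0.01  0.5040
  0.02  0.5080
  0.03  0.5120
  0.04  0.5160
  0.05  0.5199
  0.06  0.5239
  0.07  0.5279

σ√T = 0.27·√1.25 = 0.3019
d₁ = [ln(278/274) + (0.017 + ½·0.27²)·1.25] / (σ√T) = (0.0145 + 0.0668) / 0.3019 = 0.2693 ≈ 0.27
d₂ = 0.2693 − 0.3019 = -0.0325 ≈ -0.03
e^(−rT) = e^(−0.017·1.25) = 0.9790
N(−d₂) = N(0.03) = 0.5120;  N(−d₁) = N(-0.27) = 0.3936
P = 274·0.9790·0.5120 − 278·0.3936 = 137.3420 − 109.4208 = 27.9212

$27.92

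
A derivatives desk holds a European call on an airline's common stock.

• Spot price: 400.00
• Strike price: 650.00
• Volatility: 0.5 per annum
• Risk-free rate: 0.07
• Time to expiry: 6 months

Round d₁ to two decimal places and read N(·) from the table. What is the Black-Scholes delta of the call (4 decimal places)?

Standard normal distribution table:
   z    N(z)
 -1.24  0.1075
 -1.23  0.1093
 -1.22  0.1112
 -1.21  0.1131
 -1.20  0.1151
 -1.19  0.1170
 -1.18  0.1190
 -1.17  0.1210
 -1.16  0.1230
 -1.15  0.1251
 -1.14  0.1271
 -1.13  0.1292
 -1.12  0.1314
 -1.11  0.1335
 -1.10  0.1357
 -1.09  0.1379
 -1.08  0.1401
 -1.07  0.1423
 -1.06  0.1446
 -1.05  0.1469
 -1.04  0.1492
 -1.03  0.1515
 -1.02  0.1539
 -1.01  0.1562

T = 0.5;  σ√T = 0.3536
d₁ = [ln(400/650) + (0.07 + 0.5²/2)·0.5] / 0.3536 = [-0.4855 + 0.0975] / 0.3536 = -1.0975 which rounds to -1.10
N(d₁) = N(-1.10) = 0.1357
Δ_call = N(d₁) = 0.1357

0.1357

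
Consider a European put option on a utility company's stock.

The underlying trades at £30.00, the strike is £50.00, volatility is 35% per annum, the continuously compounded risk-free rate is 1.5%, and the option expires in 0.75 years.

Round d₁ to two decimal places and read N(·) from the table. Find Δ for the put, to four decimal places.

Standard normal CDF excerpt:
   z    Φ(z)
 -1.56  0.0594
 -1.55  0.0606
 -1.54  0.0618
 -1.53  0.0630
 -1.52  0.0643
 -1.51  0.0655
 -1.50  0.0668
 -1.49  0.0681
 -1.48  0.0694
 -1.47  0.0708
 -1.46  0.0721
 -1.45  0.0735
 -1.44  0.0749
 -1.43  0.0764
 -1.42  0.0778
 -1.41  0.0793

-0.9332

T = 0.75;  σ√T = 0.3031
d₁ = [ln(30/50) + (0.015 + ½·0.35²)·0.75] / (σ√T) = (-0.5108 + 0.0572) / 0.3031 = -1.4966 ≈ -1.50
N(d₁) = N(-1.50) = 0.0668
Δ_put = N(d₁) − 1 = 0.0668 − 1 = -0.9332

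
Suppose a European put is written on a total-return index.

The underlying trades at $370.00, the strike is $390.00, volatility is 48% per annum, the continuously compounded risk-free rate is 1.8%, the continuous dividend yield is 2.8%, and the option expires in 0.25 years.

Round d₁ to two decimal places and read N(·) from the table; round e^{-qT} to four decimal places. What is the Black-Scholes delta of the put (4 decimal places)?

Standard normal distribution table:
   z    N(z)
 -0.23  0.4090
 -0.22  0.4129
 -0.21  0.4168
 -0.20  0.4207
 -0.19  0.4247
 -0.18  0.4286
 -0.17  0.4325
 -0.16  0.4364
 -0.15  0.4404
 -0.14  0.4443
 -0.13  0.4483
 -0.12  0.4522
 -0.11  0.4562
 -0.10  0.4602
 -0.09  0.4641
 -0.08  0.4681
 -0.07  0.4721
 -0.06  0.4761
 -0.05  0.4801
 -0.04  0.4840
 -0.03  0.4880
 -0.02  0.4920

-0.5400

σ√T = 0.48 × 0.5000 = 0.2400
d₁ = [ln(370/390) + (0.018 − 0.028 + 0.48²/2)·0.25] / 0.2400 = [-0.0526 + 0.0263] / 0.2400 = -0.1098 ≈ -0.11
N(d₁) = N(-0.11) = 0.4562
Δ_put = e^(−qT)·(N(d₁) − 1) = 0.9930·(0.4562 − 1) = -0.5400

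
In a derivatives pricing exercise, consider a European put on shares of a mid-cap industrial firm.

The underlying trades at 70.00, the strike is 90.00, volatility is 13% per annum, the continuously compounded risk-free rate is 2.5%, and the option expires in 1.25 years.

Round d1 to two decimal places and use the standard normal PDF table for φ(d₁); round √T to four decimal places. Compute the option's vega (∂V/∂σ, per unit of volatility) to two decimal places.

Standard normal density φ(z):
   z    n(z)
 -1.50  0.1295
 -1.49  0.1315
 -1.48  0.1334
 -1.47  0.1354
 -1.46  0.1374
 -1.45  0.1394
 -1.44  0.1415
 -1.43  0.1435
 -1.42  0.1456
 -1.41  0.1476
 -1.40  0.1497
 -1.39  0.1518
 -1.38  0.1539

11.07

σ√T = 0.13 × 1.1180 = 0.1453
d₁ = [ln(70/90) + (0.025 + 0.13²/2)·1.25] / 0.1453 = [-0.2513 + 0.0418] / 0.1453 = -1.4414 ≈ -1.44
√T = √1.25 = 1.1180
φ(d₁) = φ(-1.44) = 0.1415
vega = S·φ(d₁)·√T = 70·0.1415·1.1180 = 11.0738
(Vega is the same for a European call and put with the same parameters.)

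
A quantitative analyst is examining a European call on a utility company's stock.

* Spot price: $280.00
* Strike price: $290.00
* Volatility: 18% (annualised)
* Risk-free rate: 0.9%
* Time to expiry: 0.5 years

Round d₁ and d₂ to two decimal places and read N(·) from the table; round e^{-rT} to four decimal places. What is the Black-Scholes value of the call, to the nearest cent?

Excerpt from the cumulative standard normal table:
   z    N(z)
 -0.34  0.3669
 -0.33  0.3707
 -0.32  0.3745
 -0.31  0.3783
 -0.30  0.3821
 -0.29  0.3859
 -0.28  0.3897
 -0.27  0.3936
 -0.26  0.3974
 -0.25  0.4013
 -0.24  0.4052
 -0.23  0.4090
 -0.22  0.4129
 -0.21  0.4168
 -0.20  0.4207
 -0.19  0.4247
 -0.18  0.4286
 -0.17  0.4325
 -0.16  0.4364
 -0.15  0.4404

$9.70

T = 0.5;  σ√T = 0.1273
d₁ = [ln(280/290) + (0.009 + ½·0.18²)·0.5] / (σ√T) = (-0.0351 + 0.0126) / 0.1273 = -0.1767 ⇒ -0.18
d₂ = -0.1767 − 0.1273 = -0.3040 ⇒ -0.30
exp(−rT) = exp(−0.009·0.5) = 0.9955
N(d₁) = N(-0.18) = 0.4286;  N(d₂) = N(-0.30) = 0.3821
C = 280·0.4286 − 290·0.9955·0.3821 = 120.0080 − 110.3104 = 9.6976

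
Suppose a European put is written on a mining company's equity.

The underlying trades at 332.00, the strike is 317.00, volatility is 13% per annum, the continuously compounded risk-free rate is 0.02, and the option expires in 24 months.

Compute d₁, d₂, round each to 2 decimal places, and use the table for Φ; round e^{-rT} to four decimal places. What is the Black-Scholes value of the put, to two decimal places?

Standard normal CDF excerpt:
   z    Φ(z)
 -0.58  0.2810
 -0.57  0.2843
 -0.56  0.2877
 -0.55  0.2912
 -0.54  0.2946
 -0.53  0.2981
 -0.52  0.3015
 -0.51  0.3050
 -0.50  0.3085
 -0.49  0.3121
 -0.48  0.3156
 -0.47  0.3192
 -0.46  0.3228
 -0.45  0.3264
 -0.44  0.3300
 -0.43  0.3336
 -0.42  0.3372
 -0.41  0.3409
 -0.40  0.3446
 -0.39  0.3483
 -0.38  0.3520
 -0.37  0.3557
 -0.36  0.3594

T = 2;  σ√T = 0.1838
ln(S/K) + (r + σ²/2)T = ln(332/317) + (0.02 + 0.13²/2)·2 = 0.0462 + 0.0569 = 0.1031
d₁ = 0.1031 / 0.1838 = 0.5610 → 0.56
d₂ = d₁ − σ√T = 0.5610 − 0.1838 = 0.3771 → 0.38
exp(−rT) = exp(−0.02·2) = 0.9608
N(−d₂) = N(-0.38) = 0.3520;  N(−d₁) = N(-0.56) = 0.2877
P = 317·0.9608·0.3520 − 332·0.2877 = 107.2099 − 95.5164 = 11.6935

11.69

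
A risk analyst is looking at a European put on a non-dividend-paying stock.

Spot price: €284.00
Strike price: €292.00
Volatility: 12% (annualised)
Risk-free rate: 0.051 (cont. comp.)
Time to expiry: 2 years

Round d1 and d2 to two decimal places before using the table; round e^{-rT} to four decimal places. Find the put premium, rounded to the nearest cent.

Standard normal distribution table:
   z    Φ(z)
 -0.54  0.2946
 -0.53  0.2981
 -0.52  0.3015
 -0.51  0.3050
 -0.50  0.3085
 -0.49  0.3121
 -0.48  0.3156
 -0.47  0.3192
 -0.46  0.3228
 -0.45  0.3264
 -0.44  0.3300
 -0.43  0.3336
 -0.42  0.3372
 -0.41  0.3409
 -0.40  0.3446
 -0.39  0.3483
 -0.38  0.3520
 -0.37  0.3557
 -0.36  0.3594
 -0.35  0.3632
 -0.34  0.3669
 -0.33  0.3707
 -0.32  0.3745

€10.14

σ√T = 0.12 × 1.4142 = 0.1697
ln(S/K) + (r + σ²/2)T = ln(284/292) + (0.051 + 0.12²/2)·2 = -0.0278 + 0.1164 = 0.0886
d₁ = 0.0886 / 0.1697 = 0.5222 ⇒ 0.52
d₂ = d₁ − σ√T = 0.5222 − 0.1697 = 0.3525 ⇒ 0.35
e^(−rT) = e^(−0.051·2) = 0.9030
N(−d₂) = N(-0.35) = 0.3632;  N(−d₁) = N(-0.52) = 0.3015
P = 292·0.9030·0.3632 − 284·0.3015 = 95.7671 − 85.6260 = 10.1411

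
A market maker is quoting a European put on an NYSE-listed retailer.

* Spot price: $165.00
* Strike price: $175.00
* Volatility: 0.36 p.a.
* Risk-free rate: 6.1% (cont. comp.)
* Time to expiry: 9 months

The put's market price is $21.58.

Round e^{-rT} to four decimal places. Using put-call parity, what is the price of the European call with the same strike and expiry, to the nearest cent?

$19.40

exp(−rT) = exp(−0.061·0.75) = 0.9553
Put-call parity: C − P = S − K·e^(−rT) = 165 − 175·0.9553 = 165 − 167.1775 = -2.1775
C = P + (C − P) = 21.58 + (-2.1775) = 19.4025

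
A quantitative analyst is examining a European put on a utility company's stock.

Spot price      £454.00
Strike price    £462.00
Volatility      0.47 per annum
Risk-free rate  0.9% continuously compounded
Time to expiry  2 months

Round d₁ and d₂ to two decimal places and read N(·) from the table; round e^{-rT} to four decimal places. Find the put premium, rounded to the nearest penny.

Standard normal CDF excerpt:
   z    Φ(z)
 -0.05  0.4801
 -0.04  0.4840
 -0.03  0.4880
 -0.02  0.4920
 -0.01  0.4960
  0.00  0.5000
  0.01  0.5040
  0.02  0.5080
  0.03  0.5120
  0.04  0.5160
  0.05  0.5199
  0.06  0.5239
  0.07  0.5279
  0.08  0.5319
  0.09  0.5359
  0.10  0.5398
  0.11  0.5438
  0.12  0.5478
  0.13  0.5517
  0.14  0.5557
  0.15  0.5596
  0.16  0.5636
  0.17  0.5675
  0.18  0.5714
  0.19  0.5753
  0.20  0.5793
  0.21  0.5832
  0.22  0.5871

T = 0.1667;  σ√T = 0.1919
ln(S/K) + (r + σ²/2)T = ln(454/462) + (0.009 + 0.47²/2)·0.1667 = -0.0175 + 0.0199 = 0.0024
d₁ = 0.0024 / 0.1919 = 0.0127 ⇒ 0.01
d₂ = d₁ − σ√T = 0.0127 − 0.1919 = -0.1792 ⇒ -0.18
exp(−rT) = exp(−0.009·0.1667) = 0.9985
P = 462·0.9985·N(0.18) − 454·N(-0.01) = 462·0.9985·0.5714 − 454·0.4960 = 263.5908 − 225.1840 = 38.4068

£38.41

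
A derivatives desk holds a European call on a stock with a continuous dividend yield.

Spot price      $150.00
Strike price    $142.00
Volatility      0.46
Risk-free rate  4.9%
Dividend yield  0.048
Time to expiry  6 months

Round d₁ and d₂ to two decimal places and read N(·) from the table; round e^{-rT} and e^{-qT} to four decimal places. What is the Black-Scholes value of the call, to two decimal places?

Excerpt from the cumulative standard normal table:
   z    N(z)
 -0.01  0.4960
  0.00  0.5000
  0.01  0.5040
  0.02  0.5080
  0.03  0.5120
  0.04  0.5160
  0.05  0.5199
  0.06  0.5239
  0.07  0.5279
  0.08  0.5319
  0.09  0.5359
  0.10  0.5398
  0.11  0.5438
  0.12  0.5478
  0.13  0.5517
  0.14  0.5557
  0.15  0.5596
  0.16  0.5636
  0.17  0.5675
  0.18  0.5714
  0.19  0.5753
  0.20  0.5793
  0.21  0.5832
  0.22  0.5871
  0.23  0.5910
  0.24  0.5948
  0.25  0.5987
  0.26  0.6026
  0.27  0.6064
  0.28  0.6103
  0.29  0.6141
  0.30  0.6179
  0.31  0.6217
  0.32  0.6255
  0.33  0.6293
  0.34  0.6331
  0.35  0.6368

σ√T = 0.46·√0.5 = 0.3253
ln(S/K) + (r − q + σ²/2)T = ln(150/142) + (0.049 − 0.048 + 0.46²/2)·0.5 = 0.0548 + 0.0534 = 0.1082
d₁ = 0.1082 / 0.3253 = 0.3327 ⇒ 0.33
d₂ = d₁ − σ√T = 0.3327 − 0.3253 = 0.0074 ⇒ 0.01
e^(−qT) = e^(−0.048·0.5) = 0.9763;  e^(−rT) = e^(−0.049·0.5) = 0.9758
C = 150·0.9763·N(0.33) − 142·0.9758·N(0.01) = 150·0.9763·0.6293 − 142·0.9758·0.5040 = 92.1578 − 69.8361 = 22.3218

$22.32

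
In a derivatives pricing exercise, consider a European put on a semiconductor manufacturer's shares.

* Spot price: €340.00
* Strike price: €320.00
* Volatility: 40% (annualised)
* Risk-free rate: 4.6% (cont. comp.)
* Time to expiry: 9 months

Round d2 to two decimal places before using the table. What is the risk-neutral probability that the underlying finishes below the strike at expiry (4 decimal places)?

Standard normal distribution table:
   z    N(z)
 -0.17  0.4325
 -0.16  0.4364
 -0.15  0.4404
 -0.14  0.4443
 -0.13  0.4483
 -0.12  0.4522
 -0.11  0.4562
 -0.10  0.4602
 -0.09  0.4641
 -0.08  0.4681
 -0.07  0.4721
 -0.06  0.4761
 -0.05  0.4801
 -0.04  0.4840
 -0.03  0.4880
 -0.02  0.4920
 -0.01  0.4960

0.4602

σ√T = 0.4 × 0.8660 = 0.3464
d₁ = [ln(340/320) + (0.046 + 0.4²/2)·0.75] / 0.3464 = [0.0606 + 0.0945] / 0.3464 = 0.4478 which rounds to 0.45
d₂ = d₁ − σ√T = 0.4478 − 0.3464 = 0.1014 which rounds to 0.10
Pr(exercise) under Q = N(−d₂) = N(-0.10) = 0.4602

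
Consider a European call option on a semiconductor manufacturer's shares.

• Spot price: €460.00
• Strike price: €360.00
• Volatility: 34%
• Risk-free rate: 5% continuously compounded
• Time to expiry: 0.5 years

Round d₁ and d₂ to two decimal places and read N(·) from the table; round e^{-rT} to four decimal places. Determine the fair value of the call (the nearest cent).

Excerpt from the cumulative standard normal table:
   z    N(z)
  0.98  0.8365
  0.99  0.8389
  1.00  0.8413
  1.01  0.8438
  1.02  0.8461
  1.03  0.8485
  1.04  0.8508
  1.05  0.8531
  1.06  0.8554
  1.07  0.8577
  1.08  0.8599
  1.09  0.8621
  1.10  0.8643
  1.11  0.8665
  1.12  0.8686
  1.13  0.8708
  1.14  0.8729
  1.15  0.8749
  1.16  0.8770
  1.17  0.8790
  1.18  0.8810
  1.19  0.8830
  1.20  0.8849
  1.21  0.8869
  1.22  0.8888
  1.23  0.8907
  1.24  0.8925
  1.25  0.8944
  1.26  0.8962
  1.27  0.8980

€115.16

T = 0.5;  σ√T = 0.2404
d₁ = [ln(460/360) + (0.05 + ½·0.34²)·0.5] / (σ√T) = (0.2451 + 0.0539) / 0.2404 = 1.2438 → 1.24
d₂ = 1.2438 − 0.2404 = 1.0034 → 1.00
exp(−rT) = exp(−0.05·0.5) = 0.9753
N(d₁) = N(1.24) = 0.8925;  N(d₂) = N(1.00) = 0.8413
C = 460·0.8925 − 360·0.9753·0.8413 = 410.5500 − 295.3872 = 115.1628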